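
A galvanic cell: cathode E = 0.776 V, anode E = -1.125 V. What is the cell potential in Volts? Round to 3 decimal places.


Standard cell potential: E_cell = E_cathode - E_anode.
E_cell = 0.776 - (-1.125)
E_cell = 1.901 V, rounded to 3 dp:

1.901 V


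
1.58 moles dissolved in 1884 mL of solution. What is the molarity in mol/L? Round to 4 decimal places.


Convert volume to liters: V_L = V_mL / 1000.
V_L = 1884 / 1000 = 1.884 L
M = n / V_L = 1.58 / 1.884
M = 0.83864119 mol/L, rounded to 4 dp:

0.8386 mol/L


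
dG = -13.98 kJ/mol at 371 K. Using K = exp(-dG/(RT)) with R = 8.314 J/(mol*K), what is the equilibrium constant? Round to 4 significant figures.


dG is in kJ/mol; multiply by 1000 to match R in J/(mol*K).
RT = 8.314 * 371 = 3084.494 J/mol
exponent = -dG*1000 / (RT) = -(-13.98*1000) / 3084.494 = 4.53234793
K = exp(4.53234793)
K = 92.976608, rounded to 4 significant figures:

92.98


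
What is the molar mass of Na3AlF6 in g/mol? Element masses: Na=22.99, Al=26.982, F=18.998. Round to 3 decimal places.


M = sum(count * atomic_mass) over atoms.
M = 3*22.99 + 1*26.982 + 6*18.998
M = 68.97 + 26.982 + 113.988
M = 209.94 g/mol, rounded to 3 dp:

209.940 g/mol


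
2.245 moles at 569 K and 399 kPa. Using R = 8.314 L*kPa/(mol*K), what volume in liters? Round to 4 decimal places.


PV = nRT, solve for V = nRT / P.
nRT = 2.245 * 8.314 * 569 = 10620.3452
V = 10620.3452 / 399
V = 26.61740652 L, rounded to 4 dp:

26.6174 L


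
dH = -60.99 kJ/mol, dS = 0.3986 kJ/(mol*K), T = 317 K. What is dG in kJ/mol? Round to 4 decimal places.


Gibbs: dG = dH - T*dS (consistent units, dS already in kJ/(mol*K)).
T*dS = 317 * 0.3986 = 126.3562
dG = -60.99 - (126.3562)
dG = -187.3462 kJ/mol, rounded to 4 dp:

-187.3462 kJ/mol


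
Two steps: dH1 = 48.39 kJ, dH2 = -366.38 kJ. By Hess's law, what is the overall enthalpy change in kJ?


Hess's law: enthalpy is a state function, so add the step enthalpies.
dH_total = dH1 + dH2 = 48.39 + (-366.38)
dH_total = -317.99 kJ:

-317.99 kJ


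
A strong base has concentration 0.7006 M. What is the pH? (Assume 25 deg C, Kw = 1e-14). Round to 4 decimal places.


A strong base dissociates completely, so [OH-] equals the given concentration.
pOH = -log10([OH-]) = -log10(0.7006) = 0.15453
pH = 14 - pOH = 14 - 0.15453
pH = 13.84547, rounded to 4 dp:

13.8455


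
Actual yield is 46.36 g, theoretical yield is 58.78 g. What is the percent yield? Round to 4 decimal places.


% yield = 100 * actual / theoretical
% yield = 100 * 46.36 / 58.78
% yield = 78.87036407 %, rounded to 4 dp:

78.8704 %


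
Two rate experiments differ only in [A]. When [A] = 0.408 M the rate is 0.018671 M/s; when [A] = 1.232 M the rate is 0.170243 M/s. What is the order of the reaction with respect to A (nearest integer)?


Rate is proportional to [A]^n, so rate2/rate1 = ([A]2/[A]1)^n. Take logs to solve for n.
rate2/rate1 = 0.170243 / 0.018671 = 9.118
[A]2/[A]1 = 1.232 / 0.408 = 3.0196
n = ln(9.118) / ln(3.0196) = 2.0
Nearest integer order:

2


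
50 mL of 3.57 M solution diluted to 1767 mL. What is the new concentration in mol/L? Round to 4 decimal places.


Dilution: M1*V1 = M2*V2, solve for M2.
M2 = M1*V1 / V2
M2 = 3.57 * 50 / 1767
M2 = 178.5 / 1767
M2 = 0.10101868 mol/L, rounded to 4 dp:

0.1010 mol/L


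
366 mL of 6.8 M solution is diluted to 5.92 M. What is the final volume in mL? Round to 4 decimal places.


Dilution: M1*V1 = M2*V2, solve for V2.
V2 = M1*V1 / M2
V2 = 6.8 * 366 / 5.92
V2 = 2488.8 / 5.92
V2 = 420.40540541 mL, rounded to 4 dp:

420.4054 mL


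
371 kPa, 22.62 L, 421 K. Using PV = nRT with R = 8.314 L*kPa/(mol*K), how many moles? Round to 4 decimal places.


PV = nRT, solve for n = PV / (RT).
PV = 371 * 22.62 = 8392.02
RT = 8.314 * 421 = 3500.194
n = 8392.02 / 3500.194
n = 2.39758711 mol, rounded to 4 dp:

2.3976 mol


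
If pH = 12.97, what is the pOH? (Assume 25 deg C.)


At 25 deg C, pH + pOH = 14.
pOH = 14 - pH = 14 - 12.97
pOH = 1.03:

1.03


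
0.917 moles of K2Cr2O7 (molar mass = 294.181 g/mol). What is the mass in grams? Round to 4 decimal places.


mass = n * M
mass = 0.917 * 294.181
mass = 269.763977 g, rounded to 4 dp:

269.7640 g


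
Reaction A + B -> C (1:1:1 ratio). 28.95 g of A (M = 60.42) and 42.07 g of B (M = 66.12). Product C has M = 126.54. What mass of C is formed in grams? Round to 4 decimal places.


Find moles of each reactant; the smaller value is the limiting reagent in a 1:1:1 reaction, so moles_C equals moles of the limiter.
n_A = mass_A / M_A = 28.95 / 60.42 = 0.479146 mol
n_B = mass_B / M_B = 42.07 / 66.12 = 0.636267 mol
Limiting reagent: A (smaller), n_limiting = 0.479146 mol
mass_C = n_limiting * M_C = 0.479146 * 126.54
mass_C = 60.63113484 g, rounded to 4 dp:

60.6311 g


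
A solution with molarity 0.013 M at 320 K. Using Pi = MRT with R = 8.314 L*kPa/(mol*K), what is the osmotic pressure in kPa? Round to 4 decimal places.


Osmotic pressure (van't Hoff): Pi = M*R*T.
RT = 8.314 * 320 = 2660.48
Pi = 0.013 * 2660.48
Pi = 34.58624 kPa, rounded to 4 dp:

34.5862 kPa


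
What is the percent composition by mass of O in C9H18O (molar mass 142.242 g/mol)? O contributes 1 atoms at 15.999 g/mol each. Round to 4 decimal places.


pct = 100 * (n_elem * M_elem) / M_total
mass_contribution = 1 * 15.999 = 15.999 g/mol
pct = 100 * 15.999 / 142.242
pct = 11.24773274 %, rounded to 4 dp:

11.2477 %


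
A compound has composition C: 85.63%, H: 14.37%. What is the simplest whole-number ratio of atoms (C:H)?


Assume 100 g of compound, divide each mass% by atomic mass to get moles, then normalize by the smallest to get a raw atom ratio.
Moles per 100 g: C: 85.63/12.011 = 7.1293, H: 14.37/1.008 = 14.256
Raw ratio (divide by min = 7.1293): C: 1.0, H: 2.0
Multiply by 1 to clear fractions: C: 1.0 ~= 1, H: 2.0 ~= 2
Reduce by GCD to get the simplest whole-number ratio:

1:2


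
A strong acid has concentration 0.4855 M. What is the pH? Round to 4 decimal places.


A strong acid dissociates completely, so [H+] equals the given concentration.
pH = -log10([H+]) = -log10(0.4855)
pH = 0.31381077, rounded to 4 dp:

0.3138


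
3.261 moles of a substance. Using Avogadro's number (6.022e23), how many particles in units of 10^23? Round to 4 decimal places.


N = n * NA, then divide by 1e23 for the requested units.
N / 1e23 = n * 6.022
N / 1e23 = 3.261 * 6.022
N / 1e23 = 19.637742, rounded to 4 dp:

19.6377


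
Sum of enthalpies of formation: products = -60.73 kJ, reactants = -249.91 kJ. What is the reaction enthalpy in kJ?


dH_rxn = sum(dH_f products) - sum(dH_f reactants)
dH_rxn = -60.73 - (-249.91)
dH_rxn = 189.18 kJ:

189.18 kJ


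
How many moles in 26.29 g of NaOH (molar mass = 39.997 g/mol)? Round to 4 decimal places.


n = mass / M
n = 26.29 / 39.997
n = 0.6572993 mol, rounded to 4 dp:

0.6573 mol


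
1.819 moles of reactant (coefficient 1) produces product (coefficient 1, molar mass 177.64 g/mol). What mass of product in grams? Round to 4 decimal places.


Use the coefficient ratio to convert reactant moles to product moles, then multiply by the product's molar mass.
moles_P = moles_R * (coeff_P / coeff_R) = 1.819 * (1/1) = 1.819
mass_P = moles_P * M_P = 1.819 * 177.64
mass_P = 323.12716 g, rounded to 4 dp:

323.1272 g


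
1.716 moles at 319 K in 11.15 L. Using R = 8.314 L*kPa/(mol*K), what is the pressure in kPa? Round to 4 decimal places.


PV = nRT, solve for P = nRT / V.
nRT = 1.716 * 8.314 * 319 = 4551.1169
P = 4551.1169 / 11.15
P = 408.17191928 kPa, rounded to 4 dp:

408.1719 kPa


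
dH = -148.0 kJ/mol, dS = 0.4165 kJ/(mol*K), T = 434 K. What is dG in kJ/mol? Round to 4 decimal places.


Gibbs: dG = dH - T*dS (consistent units, dS already in kJ/(mol*K)).
T*dS = 434 * 0.4165 = 180.761
dG = -148.0 - (180.761)
dG = -328.761 kJ/mol, rounded to 4 dp:

-328.7610 kJ/mol


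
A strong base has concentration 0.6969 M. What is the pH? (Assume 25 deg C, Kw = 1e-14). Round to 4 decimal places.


A strong base dissociates completely, so [OH-] equals the given concentration.
pOH = -log10([OH-]) = -log10(0.6969) = 0.15683
pH = 14 - pOH = 14 - 0.15683
pH = 13.84317, rounded to 4 dp:

13.8432


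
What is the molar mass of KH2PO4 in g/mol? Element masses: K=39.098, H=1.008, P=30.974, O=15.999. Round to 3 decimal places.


M = sum(count * atomic_mass) over atoms.
M = 1*39.098 + 2*1.008 + 1*30.974 + 4*15.999
M = 39.098 + 2.016 + 30.974 + 63.996
M = 136.084 g/mol, rounded to 3 dp:

136.084 g/mol


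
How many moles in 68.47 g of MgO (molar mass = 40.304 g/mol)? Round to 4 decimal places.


n = mass / M
n = 68.47 / 40.304
n = 1.69883882 mol, rounded to 4 dp:

1.6988 mol


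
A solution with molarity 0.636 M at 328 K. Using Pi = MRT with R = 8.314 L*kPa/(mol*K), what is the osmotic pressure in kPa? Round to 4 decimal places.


Osmotic pressure (van't Hoff): Pi = M*R*T.
RT = 8.314 * 328 = 2726.992
Pi = 0.636 * 2726.992
Pi = 1734.366912 kPa, rounded to 4 dp:

1734.3669 kPa


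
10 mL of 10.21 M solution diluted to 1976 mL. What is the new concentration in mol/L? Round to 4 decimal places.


Dilution: M1*V1 = M2*V2, solve for M2.
M2 = M1*V1 / V2
M2 = 10.21 * 10 / 1976
M2 = 102.1 / 1976
M2 = 0.05167004 mol/L, rounded to 4 dp:

0.0517 mol/L


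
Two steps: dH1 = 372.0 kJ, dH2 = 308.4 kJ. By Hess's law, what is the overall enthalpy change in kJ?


Hess's law: enthalpy is a state function, so add the step enthalpies.
dH_total = dH1 + dH2 = 372.0 + (308.4)
dH_total = 680.4 kJ:

680.40 kJ


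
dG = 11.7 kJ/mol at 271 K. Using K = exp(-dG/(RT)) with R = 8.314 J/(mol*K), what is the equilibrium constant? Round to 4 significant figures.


dG is in kJ/mol; multiply by 1000 to match R in J/(mol*K).
RT = 8.314 * 271 = 2253.094 J/mol
exponent = -dG*1000 / (RT) = -(11.7*1000) / 2253.094 = -5.19285924
K = exp(-5.19285924)
K = 0.0055560979, rounded to 4 significant figures:

0.005556


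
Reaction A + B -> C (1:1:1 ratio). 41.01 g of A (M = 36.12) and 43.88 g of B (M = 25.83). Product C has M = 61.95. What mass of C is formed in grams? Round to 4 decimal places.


Find moles of each reactant; the smaller value is the limiting reagent in a 1:1:1 reaction, so moles_C equals moles of the limiter.
n_A = mass_A / M_A = 41.01 / 36.12 = 1.135382 mol
n_B = mass_B / M_B = 43.88 / 25.83 = 1.6988 mol
Limiting reagent: A (smaller), n_limiting = 1.135382 mol
mass_C = n_limiting * M_C = 1.135382 * 61.95
mass_C = 70.3369149 g, rounded to 4 dp:

70.3369 g


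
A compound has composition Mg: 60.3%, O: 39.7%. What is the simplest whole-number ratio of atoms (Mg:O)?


Assume 100 g of compound, divide each mass% by atomic mass to get moles, then normalize by the smallest to get a raw atom ratio.
Moles per 100 g: Mg: 60.3/24.305 = 2.481, O: 39.7/15.999 = 2.4814
Raw ratio (divide by min = 2.481): Mg: 1.0, O: 1.0
Multiply by 1 to clear fractions: Mg: 1.0 ~= 1, O: 1.0 ~= 1
Reduce by GCD to get the simplest whole-number ratio:

1:1


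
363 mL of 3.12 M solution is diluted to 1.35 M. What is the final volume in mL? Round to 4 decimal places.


Dilution: M1*V1 = M2*V2, solve for V2.
V2 = M1*V1 / M2
V2 = 3.12 * 363 / 1.35
V2 = 1132.56 / 1.35
V2 = 838.93333333 mL, rounded to 4 dp:

838.9333 mL


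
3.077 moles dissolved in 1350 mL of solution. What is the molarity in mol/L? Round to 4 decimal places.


Convert volume to liters: V_L = V_mL / 1000.
V_L = 1350 / 1000 = 1.35 L
M = n / V_L = 3.077 / 1.35
M = 2.27925926 mol/L, rounded to 4 dp:

2.2793 mol/L


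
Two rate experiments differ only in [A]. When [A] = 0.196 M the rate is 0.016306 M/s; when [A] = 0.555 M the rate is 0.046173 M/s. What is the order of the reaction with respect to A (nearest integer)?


Rate is proportional to [A]^n, so rate2/rate1 = ([A]2/[A]1)^n. Take logs to solve for n.
rate2/rate1 = 0.046173 / 0.016306 = 2.8317
[A]2/[A]1 = 0.555 / 0.196 = 2.8316
n = ln(2.8317) / ln(2.8316) = 1.0
Nearest integer order:

1


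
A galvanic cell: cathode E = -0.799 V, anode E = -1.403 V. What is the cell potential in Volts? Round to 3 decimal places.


Standard cell potential: E_cell = E_cathode - E_anode.
E_cell = -0.799 - (-1.403)
E_cell = 0.604 V, rounded to 3 dp:

0.604 V


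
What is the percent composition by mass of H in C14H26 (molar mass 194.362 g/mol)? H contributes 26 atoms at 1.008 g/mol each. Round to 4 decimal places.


pct = 100 * (n_elem * M_elem) / M_total
mass_contribution = 26 * 1.008 = 26.208 g/mol
pct = 100 * 26.208 / 194.362
pct = 13.48411727 %, rounded to 4 dp:

13.4841 %


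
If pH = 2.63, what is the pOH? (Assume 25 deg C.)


At 25 deg C, pH + pOH = 14.
pOH = 14 - pH = 14 - 2.63
pOH = 11.37:

11.37


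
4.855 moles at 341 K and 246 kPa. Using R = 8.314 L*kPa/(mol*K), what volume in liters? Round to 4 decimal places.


PV = nRT, solve for V = nRT / P.
nRT = 4.855 * 8.314 * 341 = 13764.2843
V = 13764.2843 / 246
V = 55.9523752 L, rounded to 4 dp:

55.9524 L


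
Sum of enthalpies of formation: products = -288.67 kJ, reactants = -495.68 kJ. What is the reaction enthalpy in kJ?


dH_rxn = sum(dH_f products) - sum(dH_f reactants)
dH_rxn = -288.67 - (-495.68)
dH_rxn = 207.01 kJ:

207.01 kJ


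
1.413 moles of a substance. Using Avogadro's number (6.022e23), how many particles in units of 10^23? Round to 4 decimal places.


N = n * NA, then divide by 1e23 for the requested units.
N / 1e23 = n * 6.022
N / 1e23 = 1.413 * 6.022
N / 1e23 = 8.509086, rounded to 4 dp:

8.5091


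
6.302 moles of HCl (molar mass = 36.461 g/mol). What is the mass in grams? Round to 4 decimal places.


mass = n * M
mass = 6.302 * 36.461
mass = 229.777222 g, rounded to 4 dp:

229.7772 g


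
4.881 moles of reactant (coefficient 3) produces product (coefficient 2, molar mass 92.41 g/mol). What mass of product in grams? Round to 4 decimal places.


Use the coefficient ratio to convert reactant moles to product moles, then multiply by the product's molar mass.
moles_P = moles_R * (coeff_P / coeff_R) = 4.881 * (2/3) = 3.254
mass_P = moles_P * M_P = 3.254 * 92.41
mass_P = 300.70214 g, rounded to 4 dp:

300.7021 g


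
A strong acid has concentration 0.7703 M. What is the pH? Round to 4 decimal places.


A strong acid dissociates completely, so [H+] equals the given concentration.
pH = -log10([H+]) = -log10(0.7703)
pH = 0.1133401, rounded to 4 dp:

0.1133


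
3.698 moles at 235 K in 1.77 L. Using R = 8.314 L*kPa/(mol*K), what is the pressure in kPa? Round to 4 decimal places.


PV = nRT, solve for P = nRT / V.
nRT = 3.698 * 8.314 * 235 = 7225.1154
P = 7225.1154 / 1.77
P = 4081.98610169 kPa, rounded to 4 dp:

4081.9861 kPa


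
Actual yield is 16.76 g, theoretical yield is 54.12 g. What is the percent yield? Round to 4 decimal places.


% yield = 100 * actual / theoretical
% yield = 100 * 16.76 / 54.12
% yield = 30.96821877 %, rounded to 4 dp:

30.9682 %


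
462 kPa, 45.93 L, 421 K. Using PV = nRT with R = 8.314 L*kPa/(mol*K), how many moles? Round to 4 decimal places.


PV = nRT, solve for n = PV / (RT).
PV = 462 * 45.93 = 21219.66
RT = 8.314 * 421 = 3500.194
n = 21219.66 / 3500.194
n = 6.06242397 mol, rounded to 4 dp:

6.0624 mol


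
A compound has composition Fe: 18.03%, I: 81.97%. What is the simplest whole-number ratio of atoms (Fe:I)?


Assume 100 g of compound, divide each mass% by atomic mass to get moles, then normalize by the smallest to get a raw atom ratio.
Moles per 100 g: Fe: 18.03/55.845 = 0.3229, I: 81.97/126.904 = 0.6459
Raw ratio (divide by min = 0.3229): Fe: 1.0, I: 2.001
Multiply by 1 to clear fractions: Fe: 1.0 ~= 1, I: 2.001 ~= 2
Reduce by GCD to get the simplest whole-number ratio:

1:2


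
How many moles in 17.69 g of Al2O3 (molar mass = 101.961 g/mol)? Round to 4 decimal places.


n = mass / M
n = 17.69 / 101.961
n = 0.17349771 mol, rounded to 4 dp:

0.1735 mol


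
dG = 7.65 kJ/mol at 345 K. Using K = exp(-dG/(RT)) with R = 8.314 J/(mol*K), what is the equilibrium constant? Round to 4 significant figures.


dG is in kJ/mol; multiply by 1000 to match R in J/(mol*K).
RT = 8.314 * 345 = 2868.33 J/mol
exponent = -dG*1000 / (RT) = -(7.65*1000) / 2868.33 = -2.66705714
K = exp(-2.66705714)
K = 0.069456325, rounded to 4 significant figures:

0.06946


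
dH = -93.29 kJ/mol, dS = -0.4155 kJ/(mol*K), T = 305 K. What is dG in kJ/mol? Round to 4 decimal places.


Gibbs: dG = dH - T*dS (consistent units, dS already in kJ/(mol*K)).
T*dS = 305 * -0.4155 = -126.7275
dG = -93.29 - (-126.7275)
dG = 33.4375 kJ/mol, rounded to 4 dp:

33.4375 kJ/mol


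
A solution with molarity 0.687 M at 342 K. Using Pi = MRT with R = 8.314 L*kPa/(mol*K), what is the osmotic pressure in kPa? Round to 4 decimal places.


Osmotic pressure (van't Hoff): Pi = M*R*T.
RT = 8.314 * 342 = 2843.388
Pi = 0.687 * 2843.388
Pi = 1953.407556 kPa, rounded to 4 dp:

1953.4076 kPa


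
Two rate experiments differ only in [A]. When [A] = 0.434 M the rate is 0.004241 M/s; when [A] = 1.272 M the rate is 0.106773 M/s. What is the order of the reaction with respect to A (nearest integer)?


Rate is proportional to [A]^n, so rate2/rate1 = ([A]2/[A]1)^n. Take logs to solve for n.
rate2/rate1 = 0.106773 / 0.004241 = 25.1764
[A]2/[A]1 = 1.272 / 0.434 = 2.9309
n = ln(25.1764) / ln(2.9309) = 3.0
Nearest integer order:

3


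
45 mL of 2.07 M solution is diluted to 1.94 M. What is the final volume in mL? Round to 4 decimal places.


Dilution: M1*V1 = M2*V2, solve for V2.
V2 = M1*V1 / M2
V2 = 2.07 * 45 / 1.94
V2 = 93.15 / 1.94
V2 = 48.01546392 mL, rounded to 4 dp:

48.0155 mL


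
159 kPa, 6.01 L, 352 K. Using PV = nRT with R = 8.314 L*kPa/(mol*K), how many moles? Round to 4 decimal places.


PV = nRT, solve for n = PV / (RT).
PV = 159 * 6.01 = 955.59
RT = 8.314 * 352 = 2926.528
n = 955.59 / 2926.528
n = 0.32652686 mol, rounded to 4 dp:

0.3265 mol


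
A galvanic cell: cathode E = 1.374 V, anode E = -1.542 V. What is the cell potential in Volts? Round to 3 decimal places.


Standard cell potential: E_cell = E_cathode - E_anode.
E_cell = 1.374 - (-1.542)
E_cell = 2.916 V, rounded to 3 dp:

2.916 V


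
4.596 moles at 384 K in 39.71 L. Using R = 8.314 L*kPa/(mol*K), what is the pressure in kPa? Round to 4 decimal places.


PV = nRT, solve for P = nRT / V.
nRT = 4.596 * 8.314 * 384 = 14673.0793
P = 14673.0793 / 39.71
P = 369.50590028 kPa, rounded to 4 dp:

369.5059 kPa


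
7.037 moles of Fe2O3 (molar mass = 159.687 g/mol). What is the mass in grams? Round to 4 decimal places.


mass = n * M
mass = 7.037 * 159.687
mass = 1123.717419 g, rounded to 4 dp:

1123.7174 g


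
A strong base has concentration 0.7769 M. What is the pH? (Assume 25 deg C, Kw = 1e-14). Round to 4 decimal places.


A strong base dissociates completely, so [OH-] equals the given concentration.
pOH = -log10([OH-]) = -log10(0.7769) = 0.109635
pH = 14 - pOH = 14 - 0.109635
pH = 13.890365, rounded to 4 dp:

13.8904


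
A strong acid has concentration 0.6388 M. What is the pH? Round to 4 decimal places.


A strong acid dissociates completely, so [H+] equals the given concentration.
pH = -log10([H+]) = -log10(0.6388)
pH = 0.19463509, rounded to 4 dp:

0.1946


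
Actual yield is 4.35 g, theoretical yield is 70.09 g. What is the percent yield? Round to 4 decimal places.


% yield = 100 * actual / theoretical
% yield = 100 * 4.35 / 70.09
% yield = 6.20630618 %, rounded to 4 dp:

6.2063 %


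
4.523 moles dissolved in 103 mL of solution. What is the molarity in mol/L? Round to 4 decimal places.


Convert volume to liters: V_L = V_mL / 1000.
V_L = 103 / 1000 = 0.103 L
M = n / V_L = 4.523 / 0.103
M = 43.91262136 mol/L, rounded to 4 dp:

43.9126 mol/L


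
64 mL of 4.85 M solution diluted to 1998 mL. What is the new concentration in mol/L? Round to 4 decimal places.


Dilution: M1*V1 = M2*V2, solve for M2.
M2 = M1*V1 / V2
M2 = 4.85 * 64 / 1998
M2 = 310.4 / 1998
M2 = 0.15535536 mol/L, rounded to 4 dp:

0.1554 mol/L


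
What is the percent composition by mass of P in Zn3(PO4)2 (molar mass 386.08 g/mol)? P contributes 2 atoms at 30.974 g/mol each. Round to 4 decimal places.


pct = 100 * (n_elem * M_elem) / M_total
mass_contribution = 2 * 30.974 = 61.948 g/mol
pct = 100 * 61.948 / 386.08
pct = 16.0453792 %, rounded to 4 dp:

16.0454 %


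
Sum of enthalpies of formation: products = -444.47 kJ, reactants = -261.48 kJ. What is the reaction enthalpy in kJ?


dH_rxn = sum(dH_f products) - sum(dH_f reactants)
dH_rxn = -444.47 - (-261.48)
dH_rxn = -182.99 kJ:

-182.99 kJ


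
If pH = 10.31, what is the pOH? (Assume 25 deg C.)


At 25 deg C, pH + pOH = 14.
pOH = 14 - pH = 14 - 10.31
pOH = 3.69:

3.69


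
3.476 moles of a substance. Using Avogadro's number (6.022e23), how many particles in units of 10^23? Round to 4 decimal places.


N = n * NA, then divide by 1e23 for the requested units.
N / 1e23 = n * 6.022
N / 1e23 = 3.476 * 6.022
N / 1e23 = 20.932472, rounded to 4 dp:

20.9325


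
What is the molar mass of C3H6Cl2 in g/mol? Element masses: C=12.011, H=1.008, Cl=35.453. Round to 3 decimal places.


M = sum(count * atomic_mass) over atoms.
M = 3*12.011 + 6*1.008 + 2*35.453
M = 36.033 + 6.048 + 70.906
M = 112.987 g/mol, rounded to 3 dp:

112.987 g/mol


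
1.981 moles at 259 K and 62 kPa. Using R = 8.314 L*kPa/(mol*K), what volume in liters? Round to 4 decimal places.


PV = nRT, solve for V = nRT / P.
nRT = 1.981 * 8.314 * 259 = 4265.7388
V = 4265.7388 / 62
V = 68.80223871 L, rounded to 4 dp:

68.8022 L


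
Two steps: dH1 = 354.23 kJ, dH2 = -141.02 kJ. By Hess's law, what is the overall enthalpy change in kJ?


Hess's law: enthalpy is a state function, so add the step enthalpies.
dH_total = dH1 + dH2 = 354.23 + (-141.02)
dH_total = 213.21 kJ:

213.21 kJ


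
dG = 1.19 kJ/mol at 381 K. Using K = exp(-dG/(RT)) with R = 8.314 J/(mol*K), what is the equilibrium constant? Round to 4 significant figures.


dG is in kJ/mol; multiply by 1000 to match R in J/(mol*K).
RT = 8.314 * 381 = 3167.634 J/mol
exponent = -dG*1000 / (RT) = -(1.19*1000) / 3167.634 = -0.37567471
K = exp(-0.37567471)
K = 0.68682571, rounded to 4 significant figures:

0.6868


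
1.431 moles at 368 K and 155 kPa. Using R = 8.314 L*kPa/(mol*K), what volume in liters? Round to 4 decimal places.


PV = nRT, solve for V = nRT / P.
nRT = 1.431 * 8.314 * 368 = 4378.2189
V = 4378.2189 / 155
V = 28.24657355 L, rounded to 4 dp:

28.2466 L


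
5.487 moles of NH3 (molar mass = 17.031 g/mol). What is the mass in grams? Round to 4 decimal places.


mass = n * M
mass = 5.487 * 17.031
mass = 93.449097 g, rounded to 4 dp:

93.4491 g


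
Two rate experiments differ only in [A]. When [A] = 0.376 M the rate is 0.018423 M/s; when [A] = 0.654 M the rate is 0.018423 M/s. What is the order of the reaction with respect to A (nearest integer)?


Rate is proportional to [A]^n, so rate2/rate1 = ([A]2/[A]1)^n. Take logs to solve for n.
rate2/rate1 = 0.018423 / 0.018423 = 1.0
[A]2/[A]1 = 0.654 / 0.376 = 1.7394
n = ln(1.0) / ln(1.7394) = 0.0
Nearest integer order:

0


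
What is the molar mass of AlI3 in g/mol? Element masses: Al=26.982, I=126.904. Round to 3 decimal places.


M = sum(count * atomic_mass) over atoms.
M = 1*26.982 + 3*126.904
M = 26.982 + 380.712
M = 407.694 g/mol, rounded to 3 dp:

407.694 g/mol


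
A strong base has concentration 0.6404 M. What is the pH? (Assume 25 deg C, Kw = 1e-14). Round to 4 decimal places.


A strong base dissociates completely, so [OH-] equals the given concentration.
pOH = -log10([OH-]) = -log10(0.6404) = 0.193549
pH = 14 - pOH = 14 - 0.193549
pH = 13.806451, rounded to 4 dp:

13.8065


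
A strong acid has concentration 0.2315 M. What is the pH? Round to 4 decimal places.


A strong acid dissociates completely, so [H+] equals the given concentration.
pH = -log10([H+]) = -log10(0.2315)
pH = 0.635449, rounded to 4 dp:

0.6354


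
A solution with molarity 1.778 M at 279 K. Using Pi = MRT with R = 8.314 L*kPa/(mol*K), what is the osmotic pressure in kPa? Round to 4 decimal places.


Osmotic pressure (van't Hoff): Pi = M*R*T.
RT = 8.314 * 279 = 2319.606
Pi = 1.778 * 2319.606
Pi = 4124.259468 kPa, rounded to 4 dp:

4124.2595 kPa


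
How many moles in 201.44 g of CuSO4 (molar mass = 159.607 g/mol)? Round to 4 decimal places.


n = mass / M
n = 201.44 / 159.607
n = 1.26210003 mol, rounded to 4 dp:

1.2621 mol


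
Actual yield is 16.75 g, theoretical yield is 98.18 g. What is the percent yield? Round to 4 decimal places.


% yield = 100 * actual / theoretical
% yield = 100 * 16.75 / 98.18
% yield = 17.06050112 %, rounded to 4 dp:

17.0605 %


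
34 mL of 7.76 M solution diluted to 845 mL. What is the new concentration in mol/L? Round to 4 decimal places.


Dilution: M1*V1 = M2*V2, solve for M2.
M2 = M1*V1 / V2
M2 = 7.76 * 34 / 845
M2 = 263.84 / 845
M2 = 0.31223669 mol/L, rounded to 4 dp:

0.3122 mol/L


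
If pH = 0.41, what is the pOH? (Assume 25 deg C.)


At 25 deg C, pH + pOH = 14.
pOH = 14 - pH = 14 - 0.41
pOH = 13.59:

13.59


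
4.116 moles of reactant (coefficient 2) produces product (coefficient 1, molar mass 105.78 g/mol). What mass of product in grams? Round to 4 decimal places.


Use the coefficient ratio to convert reactant moles to product moles, then multiply by the product's molar mass.
moles_P = moles_R * (coeff_P / coeff_R) = 4.116 * (1/2) = 2.058
mass_P = moles_P * M_P = 2.058 * 105.78
mass_P = 217.69524 g, rounded to 4 dp:

217.6952 g


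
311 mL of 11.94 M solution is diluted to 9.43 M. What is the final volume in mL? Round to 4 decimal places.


Dilution: M1*V1 = M2*V2, solve for V2.
V2 = M1*V1 / M2
V2 = 11.94 * 311 / 9.43
V2 = 3713.34 / 9.43
V2 = 393.77942736 mL, rounded to 4 dp:

393.7794 mL


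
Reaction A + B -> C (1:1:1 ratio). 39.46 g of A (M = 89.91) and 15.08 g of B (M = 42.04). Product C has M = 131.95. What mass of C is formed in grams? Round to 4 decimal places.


Find moles of each reactant; the smaller value is the limiting reagent in a 1:1:1 reaction, so moles_C equals moles of the limiter.
n_A = mass_A / M_A = 39.46 / 89.91 = 0.438883 mol
n_B = mass_B / M_B = 15.08 / 42.04 = 0.358706 mol
Limiting reagent: B (smaller), n_limiting = 0.358706 mol
mass_C = n_limiting * M_C = 0.358706 * 131.95
mass_C = 47.3312567 g, rounded to 4 dp:

47.3313 g


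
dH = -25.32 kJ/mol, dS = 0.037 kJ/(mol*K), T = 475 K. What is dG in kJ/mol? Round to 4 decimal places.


Gibbs: dG = dH - T*dS (consistent units, dS already in kJ/(mol*K)).
T*dS = 475 * 0.037 = 17.575
dG = -25.32 - (17.575)
dG = -42.895 kJ/mol, rounded to 4 dp:

-42.8950 kJ/mol


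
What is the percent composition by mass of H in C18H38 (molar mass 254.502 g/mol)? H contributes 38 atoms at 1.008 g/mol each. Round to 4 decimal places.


pct = 100 * (n_elem * M_elem) / M_total
mass_contribution = 38 * 1.008 = 38.304 g/mol
pct = 100 * 38.304 / 254.502
pct = 15.05056935 %, rounded to 4 dp:

15.0506 %


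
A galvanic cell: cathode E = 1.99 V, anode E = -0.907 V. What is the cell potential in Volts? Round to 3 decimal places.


Standard cell potential: E_cell = E_cathode - E_anode.
E_cell = 1.99 - (-0.907)
E_cell = 2.897 V, rounded to 3 dp:

2.897 V


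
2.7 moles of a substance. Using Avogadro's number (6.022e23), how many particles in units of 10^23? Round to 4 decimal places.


N = n * NA, then divide by 1e23 for the requested units.
N / 1e23 = n * 6.022
N / 1e23 = 2.7 * 6.022
N / 1e23 = 16.2594, rounded to 4 dp:

16.2594


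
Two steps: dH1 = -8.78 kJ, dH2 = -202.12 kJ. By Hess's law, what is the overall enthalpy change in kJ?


Hess's law: enthalpy is a state function, so add the step enthalpies.
dH_total = dH1 + dH2 = -8.78 + (-202.12)
dH_total = -210.9 kJ:

-210.90 kJ


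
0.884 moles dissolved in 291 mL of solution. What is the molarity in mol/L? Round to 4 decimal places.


Convert volume to liters: V_L = V_mL / 1000.
V_L = 291 / 1000 = 0.291 L
M = n / V_L = 0.884 / 0.291
M = 3.03780069 mol/L, rounded to 4 dp:

3.0378 mol/L


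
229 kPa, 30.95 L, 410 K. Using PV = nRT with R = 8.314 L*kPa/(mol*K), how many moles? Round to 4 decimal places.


PV = nRT, solve for n = PV / (RT).
PV = 229 * 30.95 = 7087.55
RT = 8.314 * 410 = 3408.74
n = 7087.55 / 3408.74
n = 2.07922869 mol, rounded to 4 dp:

2.0792 mol


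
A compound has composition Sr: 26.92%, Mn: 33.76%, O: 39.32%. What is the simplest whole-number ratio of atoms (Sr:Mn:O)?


Assume 100 g of compound, divide each mass% by atomic mass to get moles, then normalize by the smallest to get a raw atom ratio.
Moles per 100 g: Sr: 26.92/87.62 = 0.3072, Mn: 33.76/54.938 = 0.6145, O: 39.32/15.999 = 2.4577
Raw ratio (divide by min = 0.3072): Sr: 1.0, Mn: 2.0, O: 7.999
Multiply by 1 to clear fractions: Sr: 1.0 ~= 1, Mn: 2.0 ~= 2, O: 7.999 ~= 8
Reduce by GCD to get the simplest whole-number ratio:

1:2:8


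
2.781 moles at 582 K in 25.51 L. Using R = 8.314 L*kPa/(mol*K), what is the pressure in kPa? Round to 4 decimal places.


PV = nRT, solve for P = nRT / V.
nRT = 2.781 * 8.314 * 582 = 13456.5582
P = 13456.5582 / 25.51
P = 527.50130145 kPa, rounded to 4 dp:

527.5013 kPa


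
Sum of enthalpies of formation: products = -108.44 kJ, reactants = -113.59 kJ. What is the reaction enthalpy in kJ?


dH_rxn = sum(dH_f products) - sum(dH_f reactants)
dH_rxn = -108.44 - (-113.59)
dH_rxn = 5.15 kJ:

5.15 kJ


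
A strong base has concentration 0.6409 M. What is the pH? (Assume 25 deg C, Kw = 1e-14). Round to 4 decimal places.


A strong base dissociates completely, so [OH-] equals the given concentration.
pOH = -log10([OH-]) = -log10(0.6409) = 0.19321
pH = 14 - pOH = 14 - 0.19321
pH = 13.80679, rounded to 4 dp:

13.8068


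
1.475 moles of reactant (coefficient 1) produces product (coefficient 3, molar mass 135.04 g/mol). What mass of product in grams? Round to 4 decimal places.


Use the coefficient ratio to convert reactant moles to product moles, then multiply by the product's molar mass.
moles_P = moles_R * (coeff_P / coeff_R) = 1.475 * (3/1) = 4.425
mass_P = moles_P * M_P = 4.425 * 135.04
mass_P = 597.552 g, rounded to 4 dp:

597.5520 g


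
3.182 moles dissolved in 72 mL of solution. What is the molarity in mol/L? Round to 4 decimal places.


Convert volume to liters: V_L = V_mL / 1000.
V_L = 72 / 1000 = 0.072 L
M = n / V_L = 3.182 / 0.072
M = 44.19444444 mol/L, rounded to 4 dp:

44.1944 mol/L


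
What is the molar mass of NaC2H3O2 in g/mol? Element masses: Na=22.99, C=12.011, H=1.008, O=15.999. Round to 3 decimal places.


M = sum(count * atomic_mass) over atoms.
M = 1*22.99 + 2*12.011 + 3*1.008 + 2*15.999
M = 22.99 + 24.022 + 3.024 + 31.998
M = 82.034 g/mol, rounded to 3 dp:

82.034 g/mol


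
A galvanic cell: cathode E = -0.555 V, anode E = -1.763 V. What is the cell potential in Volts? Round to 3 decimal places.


Standard cell potential: E_cell = E_cathode - E_anode.
E_cell = -0.555 - (-1.763)
E_cell = 1.208 V, rounded to 3 dp:

1.208 V


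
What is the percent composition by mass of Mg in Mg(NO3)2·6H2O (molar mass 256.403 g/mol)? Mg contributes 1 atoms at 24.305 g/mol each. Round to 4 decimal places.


pct = 100 * (n_elem * M_elem) / M_total
mass_contribution = 1 * 24.305 = 24.305 g/mol
pct = 100 * 24.305 / 256.403
pct = 9.47921826 %, rounded to 4 dp:

9.4792 %


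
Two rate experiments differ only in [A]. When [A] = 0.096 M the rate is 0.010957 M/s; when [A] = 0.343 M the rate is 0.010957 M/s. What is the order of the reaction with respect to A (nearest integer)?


Rate is proportional to [A]^n, so rate2/rate1 = ([A]2/[A]1)^n. Take logs to solve for n.
rate2/rate1 = 0.010957 / 0.010957 = 1.0
[A]2/[A]1 = 0.343 / 0.096 = 3.5729
n = ln(1.0) / ln(3.5729) = 0.0
Nearest integer order:

0


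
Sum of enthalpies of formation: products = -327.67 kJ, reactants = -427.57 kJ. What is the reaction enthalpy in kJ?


dH_rxn = sum(dH_f products) - sum(dH_f reactants)
dH_rxn = -327.67 - (-427.57)
dH_rxn = 99.9 kJ:

99.90 kJ


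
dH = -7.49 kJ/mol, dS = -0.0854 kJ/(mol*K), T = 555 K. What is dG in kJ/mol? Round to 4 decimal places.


Gibbs: dG = dH - T*dS (consistent units, dS already in kJ/(mol*K)).
T*dS = 555 * -0.0854 = -47.397
dG = -7.49 - (-47.397)
dG = 39.907 kJ/mol, rounded to 4 dp:

39.9070 kJ/mol


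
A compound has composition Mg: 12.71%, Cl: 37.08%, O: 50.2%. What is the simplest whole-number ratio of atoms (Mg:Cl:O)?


Assume 100 g of compound, divide each mass% by atomic mass to get moles, then normalize by the smallest to get a raw atom ratio.
Moles per 100 g: Mg: 12.71/24.305 = 0.5229, Cl: 37.08/35.453 = 1.0459, O: 50.2/15.999 = 3.1377
Raw ratio (divide by min = 0.5229): Mg: 1.0, Cl: 2.0, O: 6.0
Multiply by 1 to clear fractions: Mg: 1.0 ~= 1, Cl: 2.0 ~= 2, O: 6.0 ~= 6
Reduce by GCD to get the simplest whole-number ratio:

1:2:6


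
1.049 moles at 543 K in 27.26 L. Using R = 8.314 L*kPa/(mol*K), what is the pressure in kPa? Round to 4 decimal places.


PV = nRT, solve for P = nRT / V.
nRT = 1.049 * 8.314 * 543 = 4735.7126
P = 4735.7126 / 27.26
P = 173.72386647 kPa, rounded to 4 dp:

173.7239 kPa


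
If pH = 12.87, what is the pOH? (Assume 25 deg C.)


At 25 deg C, pH + pOH = 14.
pOH = 14 - pH = 14 - 12.87
pOH = 1.13:

1.13


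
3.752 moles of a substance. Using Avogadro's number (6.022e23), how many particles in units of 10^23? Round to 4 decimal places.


N = n * NA, then divide by 1e23 for the requested units.
N / 1e23 = n * 6.022
N / 1e23 = 3.752 * 6.022
N / 1e23 = 22.594544, rounded to 4 dp:

22.5945


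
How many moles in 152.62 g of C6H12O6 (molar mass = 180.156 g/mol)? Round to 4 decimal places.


n = mass / M
n = 152.62 / 180.156
n = 0.84715469 mol, rounded to 4 dp:

0.8472 mol


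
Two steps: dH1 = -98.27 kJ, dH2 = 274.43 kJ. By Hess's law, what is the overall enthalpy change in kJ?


Hess's law: enthalpy is a state function, so add the step enthalpies.
dH_total = dH1 + dH2 = -98.27 + (274.43)
dH_total = 176.16 kJ:

176.16 kJ


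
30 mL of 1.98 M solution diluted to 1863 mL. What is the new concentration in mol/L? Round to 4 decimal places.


Dilution: M1*V1 = M2*V2, solve for M2.
M2 = M1*V1 / V2
M2 = 1.98 * 30 / 1863
M2 = 59.4 / 1863
M2 = 0.03188406 mol/L, rounded to 4 dp:

0.0319 mol/L


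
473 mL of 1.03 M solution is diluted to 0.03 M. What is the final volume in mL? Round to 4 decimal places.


Dilution: M1*V1 = M2*V2, solve for V2.
V2 = M1*V1 / M2
V2 = 1.03 * 473 / 0.03
V2 = 487.19 / 0.03
V2 = 16239.66666667 mL, rounded to 4 dp:

16239.6667 mL


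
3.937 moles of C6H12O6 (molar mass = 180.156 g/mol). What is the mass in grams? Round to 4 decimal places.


mass = n * M
mass = 3.937 * 180.156
mass = 709.274172 g, rounded to 4 dp:

709.2742 g


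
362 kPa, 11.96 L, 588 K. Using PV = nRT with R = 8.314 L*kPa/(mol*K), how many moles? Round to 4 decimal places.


PV = nRT, solve for n = PV / (RT).
PV = 362 * 11.96 = 4329.52
RT = 8.314 * 588 = 4888.632
n = 4329.52 / 4888.632
n = 0.88563017 mol, rounded to 4 dp:

0.8856 mol


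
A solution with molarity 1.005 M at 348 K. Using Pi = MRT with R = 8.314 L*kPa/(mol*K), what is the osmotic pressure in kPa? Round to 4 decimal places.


Osmotic pressure (van't Hoff): Pi = M*R*T.
RT = 8.314 * 348 = 2893.272
Pi = 1.005 * 2893.272
Pi = 2907.73836 kPa, rounded to 4 dp:

2907.7384 kPa


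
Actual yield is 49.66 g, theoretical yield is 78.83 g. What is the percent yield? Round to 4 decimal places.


% yield = 100 * actual / theoretical
% yield = 100 * 49.66 / 78.83
% yield = 62.9963212 %, rounded to 4 dp:

62.9963 %


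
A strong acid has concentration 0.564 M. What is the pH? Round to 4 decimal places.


A strong acid dissociates completely, so [H+] equals the given concentration.
pH = -log10([H+]) = -log10(0.564)
pH = 0.2487209, rounded to 4 dp:

0.2487


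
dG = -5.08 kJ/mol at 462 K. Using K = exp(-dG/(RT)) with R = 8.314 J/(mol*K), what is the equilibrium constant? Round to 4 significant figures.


dG is in kJ/mol; multiply by 1000 to match R in J/(mol*K).
RT = 8.314 * 462 = 3841.068 J/mol
exponent = -dG*1000 / (RT) = -(-5.08*1000) / 3841.068 = 1.32254883
K = exp(1.32254883)
K = 3.7529749, rounded to 4 significant figures:

3.753


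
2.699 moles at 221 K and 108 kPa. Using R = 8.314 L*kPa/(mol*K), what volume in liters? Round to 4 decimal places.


PV = nRT, solve for V = nRT / P.
nRT = 2.699 * 8.314 * 221 = 4959.1264
V = 4959.1264 / 108
V = 45.91783704 L, rounded to 4 dp:

45.9178 L


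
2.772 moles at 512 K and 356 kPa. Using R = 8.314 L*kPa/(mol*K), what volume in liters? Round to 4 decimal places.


PV = nRT, solve for V = nRT / P.
nRT = 2.772 * 8.314 * 512 = 11799.7609
V = 11799.7609 / 356
V = 33.14539579 L, rounded to 4 dp:

33.1454 L


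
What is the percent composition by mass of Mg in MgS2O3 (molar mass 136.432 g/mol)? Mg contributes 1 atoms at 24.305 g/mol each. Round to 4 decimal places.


pct = 100 * (n_elem * M_elem) / M_total
mass_contribution = 1 * 24.305 = 24.305 g/mol
pct = 100 * 24.305 / 136.432
pct = 17.81473555 %, rounded to 4 dp:

17.8147 %


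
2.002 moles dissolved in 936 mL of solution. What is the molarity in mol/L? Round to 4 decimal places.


Convert volume to liters: V_L = V_mL / 1000.
V_L = 936 / 1000 = 0.936 L
M = n / V_L = 2.002 / 0.936
M = 2.13888889 mol/L, rounded to 4 dp:

2.1389 mol/L


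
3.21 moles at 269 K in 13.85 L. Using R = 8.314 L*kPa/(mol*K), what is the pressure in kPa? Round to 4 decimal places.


PV = nRT, solve for P = nRT / V.
nRT = 3.21 * 8.314 * 269 = 7179.0559
P = 7179.0559 / 13.85
P = 518.34338628 kPa, rounded to 4 dp:

518.3434 kPa


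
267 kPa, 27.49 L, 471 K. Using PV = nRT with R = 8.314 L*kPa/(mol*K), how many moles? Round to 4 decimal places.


PV = nRT, solve for n = PV / (RT).
PV = 267 * 27.49 = 7339.83
RT = 8.314 * 471 = 3915.894
n = 7339.83 / 3915.894
n = 1.87436892 mol, rounded to 4 dp:

1.8744 mol


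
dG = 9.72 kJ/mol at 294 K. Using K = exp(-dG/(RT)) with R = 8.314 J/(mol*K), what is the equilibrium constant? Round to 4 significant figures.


dG is in kJ/mol; multiply by 1000 to match R in J/(mol*K).
RT = 8.314 * 294 = 2444.316 J/mol
exponent = -dG*1000 / (RT) = -(9.72*1000) / 2444.316 = -3.97657259
K = exp(-3.97657259)
K = 0.018749793, rounded to 4 significant figures:

0.01875


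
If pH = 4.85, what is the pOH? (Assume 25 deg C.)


At 25 deg C, pH + pOH = 14.
pOH = 14 - pH = 14 - 4.85
pOH = 9.15:

9.15


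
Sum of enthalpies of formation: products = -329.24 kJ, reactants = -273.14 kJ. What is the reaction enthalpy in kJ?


dH_rxn = sum(dH_f products) - sum(dH_f reactants)
dH_rxn = -329.24 - (-273.14)
dH_rxn = -56.1 kJ:

-56.10 kJ


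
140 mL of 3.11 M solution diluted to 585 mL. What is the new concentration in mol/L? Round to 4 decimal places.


Dilution: M1*V1 = M2*V2, solve for M2.
M2 = M1*V1 / V2
M2 = 3.11 * 140 / 585
M2 = 435.4 / 585
M2 = 0.7442735 mol/L, rounded to 4 dp:

0.7443 mol/L


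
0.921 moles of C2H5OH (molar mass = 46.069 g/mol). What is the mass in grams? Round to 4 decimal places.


mass = n * M
mass = 0.921 * 46.069
mass = 42.429549 g, rounded to 4 dp:

42.4295 g


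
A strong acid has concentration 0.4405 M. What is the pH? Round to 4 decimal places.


A strong acid dissociates completely, so [H+] equals the given concentration.
pH = -log10([H+]) = -log10(0.4405)
pH = 0.35605409, rounded to 4 dp:

0.3561


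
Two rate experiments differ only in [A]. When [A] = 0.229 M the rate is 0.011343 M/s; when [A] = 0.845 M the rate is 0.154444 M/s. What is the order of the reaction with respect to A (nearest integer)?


Rate is proportional to [A]^n, so rate2/rate1 = ([A]2/[A]1)^n. Take logs to solve for n.
rate2/rate1 = 0.154444 / 0.011343 = 13.6158
[A]2/[A]1 = 0.845 / 0.229 = 3.69
n = ln(13.6158) / ln(3.69) = 2.0
Nearest integer order:

2


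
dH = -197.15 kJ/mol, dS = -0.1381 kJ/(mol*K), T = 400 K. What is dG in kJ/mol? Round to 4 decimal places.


Gibbs: dG = dH - T*dS (consistent units, dS already in kJ/(mol*K)).
T*dS = 400 * -0.1381 = -55.24
dG = -197.15 - (-55.24)
dG = -141.91 kJ/mol, rounded to 4 dp:

-141.9100 kJ/mol
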